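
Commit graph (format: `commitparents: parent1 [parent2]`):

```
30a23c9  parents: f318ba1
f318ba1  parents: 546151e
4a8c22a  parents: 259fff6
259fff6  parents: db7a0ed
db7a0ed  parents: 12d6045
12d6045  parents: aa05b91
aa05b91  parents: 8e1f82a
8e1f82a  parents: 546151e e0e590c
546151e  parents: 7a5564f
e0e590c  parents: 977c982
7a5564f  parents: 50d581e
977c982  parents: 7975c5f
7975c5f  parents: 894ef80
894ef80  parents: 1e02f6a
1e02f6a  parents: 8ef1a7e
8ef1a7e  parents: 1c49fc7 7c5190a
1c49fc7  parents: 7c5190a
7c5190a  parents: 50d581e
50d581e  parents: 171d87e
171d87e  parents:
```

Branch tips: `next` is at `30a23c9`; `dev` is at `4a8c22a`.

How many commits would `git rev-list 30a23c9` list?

Walking parent pointers from 30a23c9: reachable set = {171d87e, 30a23c9, 50d581e, 546151e, 7a5564f, f318ba1}.
That is 6 commits.

6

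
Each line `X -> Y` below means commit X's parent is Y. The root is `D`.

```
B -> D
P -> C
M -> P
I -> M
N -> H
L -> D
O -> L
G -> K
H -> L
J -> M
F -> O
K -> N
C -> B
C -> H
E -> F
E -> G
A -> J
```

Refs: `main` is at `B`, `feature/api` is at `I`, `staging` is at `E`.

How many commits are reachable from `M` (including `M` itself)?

7

Walking parent pointers from M: reachable set = {B, C, D, H, L, M, P}.
That is 7 commits.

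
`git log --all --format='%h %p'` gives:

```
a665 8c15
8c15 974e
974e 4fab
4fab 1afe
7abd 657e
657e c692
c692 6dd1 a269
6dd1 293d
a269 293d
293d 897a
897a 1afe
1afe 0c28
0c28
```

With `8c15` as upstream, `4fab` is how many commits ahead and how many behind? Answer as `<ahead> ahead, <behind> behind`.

Reachable from 4fab: {0c28, 1afe, 4fab}.
Reachable from 8c15: {0c28, 1afe, 4fab, 8c15, 974e}.
Only in 4fab's history (ahead): {} — 0.
Only in 8c15's history (behind): {8c15, 974e} — 2.

0 ahead, 2 behind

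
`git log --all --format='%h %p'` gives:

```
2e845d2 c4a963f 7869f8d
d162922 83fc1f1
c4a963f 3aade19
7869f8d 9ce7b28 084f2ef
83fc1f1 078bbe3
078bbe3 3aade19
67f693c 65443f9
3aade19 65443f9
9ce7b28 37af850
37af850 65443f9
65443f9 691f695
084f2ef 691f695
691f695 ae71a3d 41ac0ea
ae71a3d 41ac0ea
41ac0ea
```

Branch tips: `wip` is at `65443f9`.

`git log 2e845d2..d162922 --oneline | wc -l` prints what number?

Reachable from d162922: {078bbe3, 3aade19, 41ac0ea, 65443f9, 691f695, 83fc1f1, ae71a3d, d162922}.
Reachable from 2e845d2: {084f2ef, 2e845d2, 37af850, 3aade19, 41ac0ea, 65443f9, 691f695, 7869f8d, 9ce7b28, ae71a3d, c4a963f}.
In d162922's history but not 2e845d2's: {078bbe3, 83fc1f1, d162922} — 3 commits.

3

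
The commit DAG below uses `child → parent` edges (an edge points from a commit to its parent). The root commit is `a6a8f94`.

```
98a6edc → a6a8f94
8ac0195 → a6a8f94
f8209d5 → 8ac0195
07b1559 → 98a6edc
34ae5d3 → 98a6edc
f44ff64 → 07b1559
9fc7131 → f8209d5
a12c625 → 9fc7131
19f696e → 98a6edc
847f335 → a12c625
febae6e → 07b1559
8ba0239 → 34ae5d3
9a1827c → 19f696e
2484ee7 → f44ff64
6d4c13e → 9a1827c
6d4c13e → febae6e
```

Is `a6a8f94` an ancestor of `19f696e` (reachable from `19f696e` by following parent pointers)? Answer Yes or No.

Ancestors of 19f696e (commits reachable by following parents): {19f696e, 98a6edc, a6a8f94}.
a6a8f94 is in that set, so it is an ancestor of 19f696e.

Yes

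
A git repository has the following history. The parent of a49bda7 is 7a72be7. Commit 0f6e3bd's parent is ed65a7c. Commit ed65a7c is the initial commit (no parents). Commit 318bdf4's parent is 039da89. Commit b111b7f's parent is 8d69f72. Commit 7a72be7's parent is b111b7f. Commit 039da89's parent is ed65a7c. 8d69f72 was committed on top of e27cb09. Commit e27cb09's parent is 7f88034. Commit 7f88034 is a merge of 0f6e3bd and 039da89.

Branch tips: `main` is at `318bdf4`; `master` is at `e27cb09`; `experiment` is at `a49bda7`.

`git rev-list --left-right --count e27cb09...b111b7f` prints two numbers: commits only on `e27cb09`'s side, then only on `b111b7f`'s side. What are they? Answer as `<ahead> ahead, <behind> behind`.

0 ahead, 2 behind

Reachable from e27cb09: {039da89, 0f6e3bd, 7f88034, e27cb09, ed65a7c}.
Reachable from b111b7f: {039da89, 0f6e3bd, 7f88034, 8d69f72, b111b7f, e27cb09, ed65a7c}.
Only in e27cb09's history (ahead): {} — 0.
Only in b111b7f's history (behind): {8d69f72, b111b7f} — 2.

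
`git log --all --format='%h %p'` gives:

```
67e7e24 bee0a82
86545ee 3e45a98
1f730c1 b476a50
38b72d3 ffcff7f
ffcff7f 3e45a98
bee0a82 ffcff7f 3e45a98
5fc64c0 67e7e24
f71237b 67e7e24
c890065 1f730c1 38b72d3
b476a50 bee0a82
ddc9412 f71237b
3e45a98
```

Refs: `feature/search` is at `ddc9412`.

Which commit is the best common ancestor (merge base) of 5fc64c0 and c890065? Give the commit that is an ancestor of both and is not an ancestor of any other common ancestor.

Ancestors of 5fc64c0: {3e45a98, 5fc64c0, 67e7e24, bee0a82, ffcff7f}.
Ancestors of c890065: {1f730c1, 38b72d3, 3e45a98, b476a50, bee0a82, c890065, ffcff7f}.
Common ancestors: {3e45a98, bee0a82, ffcff7f}.
Among these, bee0a82 is not an ancestor of any other common ancestor — it is the merge base.

bee0a82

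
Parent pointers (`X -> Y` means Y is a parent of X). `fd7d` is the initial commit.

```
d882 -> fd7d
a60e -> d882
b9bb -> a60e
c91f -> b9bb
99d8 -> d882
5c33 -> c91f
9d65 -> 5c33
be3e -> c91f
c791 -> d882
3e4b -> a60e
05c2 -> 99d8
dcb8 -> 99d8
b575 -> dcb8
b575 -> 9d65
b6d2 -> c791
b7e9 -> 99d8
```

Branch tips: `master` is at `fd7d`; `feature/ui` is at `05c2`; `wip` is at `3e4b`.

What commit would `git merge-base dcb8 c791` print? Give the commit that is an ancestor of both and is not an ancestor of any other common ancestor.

d882

Ancestors of dcb8: {99d8, d882, dcb8, fd7d}.
Ancestors of c791: {c791, d882, fd7d}.
Common ancestors: {d882, fd7d}.
Among these, d882 is not an ancestor of any other common ancestor — it is the merge base.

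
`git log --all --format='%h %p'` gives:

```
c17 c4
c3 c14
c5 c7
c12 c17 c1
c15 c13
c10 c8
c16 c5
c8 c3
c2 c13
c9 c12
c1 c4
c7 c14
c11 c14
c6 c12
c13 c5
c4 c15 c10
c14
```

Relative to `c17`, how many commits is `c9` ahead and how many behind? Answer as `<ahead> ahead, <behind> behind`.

3 ahead, 0 behind

Reachable from c9: {c1, c10, c12, c13, c14, c15, c17, c3, c4, c5, c7, c8, c9}.
Reachable from c17: {c10, c13, c14, c15, c17, c3, c4, c5, c7, c8}.
Only in c9's history (ahead): {c1, c12, c9} — 3.
Only in c17's history (behind): {} — 0.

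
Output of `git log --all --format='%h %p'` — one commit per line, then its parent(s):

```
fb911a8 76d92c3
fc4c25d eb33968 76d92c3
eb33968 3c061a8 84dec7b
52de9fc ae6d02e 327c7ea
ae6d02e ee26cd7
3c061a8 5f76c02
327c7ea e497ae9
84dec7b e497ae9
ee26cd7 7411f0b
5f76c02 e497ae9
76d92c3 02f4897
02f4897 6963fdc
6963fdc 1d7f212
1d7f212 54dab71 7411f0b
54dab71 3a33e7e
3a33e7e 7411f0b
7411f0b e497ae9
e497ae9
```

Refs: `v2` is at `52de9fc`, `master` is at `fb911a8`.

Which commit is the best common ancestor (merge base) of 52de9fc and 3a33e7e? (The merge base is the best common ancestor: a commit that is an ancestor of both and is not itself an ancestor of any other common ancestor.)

7411f0b

Ancestors of 52de9fc: {327c7ea, 52de9fc, 7411f0b, ae6d02e, e497ae9, ee26cd7}.
Ancestors of 3a33e7e: {3a33e7e, 7411f0b, e497ae9}.
Common ancestors: {7411f0b, e497ae9}.
Among these, 7411f0b is not an ancestor of any other common ancestor — it is the merge base.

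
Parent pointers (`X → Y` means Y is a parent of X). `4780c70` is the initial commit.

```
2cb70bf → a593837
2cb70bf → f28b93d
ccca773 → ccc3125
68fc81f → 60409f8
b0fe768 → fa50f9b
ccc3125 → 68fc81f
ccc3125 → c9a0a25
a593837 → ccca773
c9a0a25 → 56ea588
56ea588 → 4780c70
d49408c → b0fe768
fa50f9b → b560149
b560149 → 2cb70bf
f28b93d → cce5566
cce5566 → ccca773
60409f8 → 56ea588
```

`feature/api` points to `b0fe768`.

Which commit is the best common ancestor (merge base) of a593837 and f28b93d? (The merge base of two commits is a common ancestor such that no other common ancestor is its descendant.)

ccca773

Ancestors of a593837: {4780c70, 56ea588, 60409f8, 68fc81f, a593837, c9a0a25, ccc3125, ccca773}.
Ancestors of f28b93d: {4780c70, 56ea588, 60409f8, 68fc81f, c9a0a25, ccc3125, ccca773, cce5566, f28b93d}.
Common ancestors: {4780c70, 56ea588, 60409f8, 68fc81f, c9a0a25, ccc3125, ccca773}.
Among these, ccca773 is not an ancestor of any other common ancestor — it is the merge base.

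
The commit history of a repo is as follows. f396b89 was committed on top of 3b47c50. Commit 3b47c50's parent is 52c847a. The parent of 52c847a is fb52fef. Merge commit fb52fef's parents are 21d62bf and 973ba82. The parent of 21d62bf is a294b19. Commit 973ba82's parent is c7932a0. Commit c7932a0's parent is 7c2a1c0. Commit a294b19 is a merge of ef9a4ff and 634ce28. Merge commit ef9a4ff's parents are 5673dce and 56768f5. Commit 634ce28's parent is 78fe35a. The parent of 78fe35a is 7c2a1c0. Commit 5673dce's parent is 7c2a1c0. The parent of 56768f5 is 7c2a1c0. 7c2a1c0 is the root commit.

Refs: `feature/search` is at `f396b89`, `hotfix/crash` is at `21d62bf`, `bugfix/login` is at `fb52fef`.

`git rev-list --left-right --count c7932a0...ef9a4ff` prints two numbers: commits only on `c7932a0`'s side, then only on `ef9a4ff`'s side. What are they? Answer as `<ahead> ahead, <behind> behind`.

1 ahead, 3 behind

Reachable from c7932a0: {7c2a1c0, c7932a0}.
Reachable from ef9a4ff: {5673dce, 56768f5, 7c2a1c0, ef9a4ff}.
Only in c7932a0's history (ahead): {c7932a0} — 1.
Only in ef9a4ff's history (behind): {5673dce, 56768f5, ef9a4ff} — 3.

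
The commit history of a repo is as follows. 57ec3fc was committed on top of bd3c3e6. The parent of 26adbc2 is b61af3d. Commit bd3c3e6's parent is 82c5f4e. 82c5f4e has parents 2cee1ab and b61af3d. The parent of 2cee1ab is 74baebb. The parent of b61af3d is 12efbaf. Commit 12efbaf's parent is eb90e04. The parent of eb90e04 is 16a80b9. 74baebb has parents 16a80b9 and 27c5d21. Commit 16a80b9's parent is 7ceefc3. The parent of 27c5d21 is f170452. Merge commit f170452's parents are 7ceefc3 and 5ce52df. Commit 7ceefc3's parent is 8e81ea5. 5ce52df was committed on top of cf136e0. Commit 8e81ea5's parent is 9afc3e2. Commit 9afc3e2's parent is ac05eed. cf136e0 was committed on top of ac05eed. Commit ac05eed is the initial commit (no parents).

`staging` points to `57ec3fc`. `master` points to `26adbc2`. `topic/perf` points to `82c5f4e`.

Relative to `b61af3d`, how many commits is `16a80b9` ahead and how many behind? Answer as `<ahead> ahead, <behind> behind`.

Reachable from 16a80b9: {16a80b9, 7ceefc3, 8e81ea5, 9afc3e2, ac05eed}.
Reachable from b61af3d: {12efbaf, 16a80b9, 7ceefc3, 8e81ea5, 9afc3e2, ac05eed, b61af3d, eb90e04}.
Only in 16a80b9's history (ahead): {} — 0.
Only in b61af3d's history (behind): {12efbaf, b61af3d, eb90e04} — 3.

0 ahead, 3 behind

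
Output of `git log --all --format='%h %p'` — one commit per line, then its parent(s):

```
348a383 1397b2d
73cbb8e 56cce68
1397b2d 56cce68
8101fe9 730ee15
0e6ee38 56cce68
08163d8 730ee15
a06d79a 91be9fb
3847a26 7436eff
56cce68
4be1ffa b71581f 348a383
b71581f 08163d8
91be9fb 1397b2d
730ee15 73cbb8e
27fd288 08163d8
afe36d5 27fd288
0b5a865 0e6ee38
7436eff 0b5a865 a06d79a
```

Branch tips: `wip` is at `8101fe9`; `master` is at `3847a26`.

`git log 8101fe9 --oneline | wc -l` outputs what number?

Walking parent pointers from 8101fe9: reachable set = {56cce68, 730ee15, 73cbb8e, 8101fe9}.
That is 4 commits.

4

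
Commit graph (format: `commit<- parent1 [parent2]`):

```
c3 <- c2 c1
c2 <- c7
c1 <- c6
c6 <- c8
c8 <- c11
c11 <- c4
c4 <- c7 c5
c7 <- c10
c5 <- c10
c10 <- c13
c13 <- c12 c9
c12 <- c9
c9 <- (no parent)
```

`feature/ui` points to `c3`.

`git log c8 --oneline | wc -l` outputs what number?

9

Walking parent pointers from c8: reachable set = {c10, c11, c12, c13, c4, c5, c7, c8, c9}.
That is 9 commits.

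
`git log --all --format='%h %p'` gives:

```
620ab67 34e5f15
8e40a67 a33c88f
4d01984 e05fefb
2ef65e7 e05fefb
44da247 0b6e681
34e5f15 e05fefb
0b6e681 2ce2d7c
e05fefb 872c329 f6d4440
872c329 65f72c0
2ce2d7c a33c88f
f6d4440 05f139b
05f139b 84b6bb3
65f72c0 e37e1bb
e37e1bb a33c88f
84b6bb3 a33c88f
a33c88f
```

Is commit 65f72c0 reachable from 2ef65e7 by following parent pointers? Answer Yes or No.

Yes

Ancestors of 2ef65e7 (commits reachable by following parents): {05f139b, 2ef65e7, 65f72c0, 84b6bb3, 872c329, a33c88f, e05fefb, e37e1bb, f6d4440}.
65f72c0 is in that set, so it is an ancestor of 2ef65e7.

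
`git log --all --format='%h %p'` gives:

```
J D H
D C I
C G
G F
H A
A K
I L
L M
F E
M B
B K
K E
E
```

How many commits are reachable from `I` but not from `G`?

5

Reachable from I: {B, E, I, K, L, M}.
Reachable from G: {E, F, G}.
In I's history but not G's: {B, I, K, L, M} — 5 commits.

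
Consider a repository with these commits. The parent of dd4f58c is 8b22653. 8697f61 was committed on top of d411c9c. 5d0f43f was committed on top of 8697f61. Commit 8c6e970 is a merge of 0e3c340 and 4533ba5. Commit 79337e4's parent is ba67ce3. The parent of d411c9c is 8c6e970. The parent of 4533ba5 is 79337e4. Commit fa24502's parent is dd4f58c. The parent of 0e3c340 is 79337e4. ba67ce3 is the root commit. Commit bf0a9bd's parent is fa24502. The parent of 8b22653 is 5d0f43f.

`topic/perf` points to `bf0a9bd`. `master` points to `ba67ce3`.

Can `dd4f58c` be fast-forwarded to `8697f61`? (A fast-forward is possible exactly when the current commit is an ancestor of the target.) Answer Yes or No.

No

A fast-forward from dd4f58c to 8697f61 is possible iff dd4f58c is an ancestor of 8697f61.
Ancestors of 8697f61: {0e3c340, 4533ba5, 79337e4, 8697f61, 8c6e970, ba67ce3, d411c9c}.
dd4f58c is not among them, so fast-forward is not possible.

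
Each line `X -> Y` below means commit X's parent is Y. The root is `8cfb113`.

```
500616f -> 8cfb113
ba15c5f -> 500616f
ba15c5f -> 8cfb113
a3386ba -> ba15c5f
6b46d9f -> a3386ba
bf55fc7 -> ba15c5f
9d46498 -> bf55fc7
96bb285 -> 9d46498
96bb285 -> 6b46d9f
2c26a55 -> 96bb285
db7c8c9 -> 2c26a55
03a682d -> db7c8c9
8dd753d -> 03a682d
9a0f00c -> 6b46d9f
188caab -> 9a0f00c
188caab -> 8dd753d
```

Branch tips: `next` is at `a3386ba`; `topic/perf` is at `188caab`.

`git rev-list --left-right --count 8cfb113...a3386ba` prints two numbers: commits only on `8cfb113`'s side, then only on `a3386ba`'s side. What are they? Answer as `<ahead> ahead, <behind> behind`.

0 ahead, 3 behind

Reachable from 8cfb113: {8cfb113}.
Reachable from a3386ba: {500616f, 8cfb113, a3386ba, ba15c5f}.
Only in 8cfb113's history (ahead): {} — 0.
Only in a3386ba's history (behind): {500616f, a3386ba, ba15c5f} — 3.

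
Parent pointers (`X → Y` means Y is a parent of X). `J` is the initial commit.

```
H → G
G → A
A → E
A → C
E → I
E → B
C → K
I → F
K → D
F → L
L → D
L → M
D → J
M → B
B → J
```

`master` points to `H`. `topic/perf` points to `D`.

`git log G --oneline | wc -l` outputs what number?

Walking parent pointers from G: reachable set = {A, B, C, D, E, F, G, I, J, K, L, M}.
That is 12 commits.

12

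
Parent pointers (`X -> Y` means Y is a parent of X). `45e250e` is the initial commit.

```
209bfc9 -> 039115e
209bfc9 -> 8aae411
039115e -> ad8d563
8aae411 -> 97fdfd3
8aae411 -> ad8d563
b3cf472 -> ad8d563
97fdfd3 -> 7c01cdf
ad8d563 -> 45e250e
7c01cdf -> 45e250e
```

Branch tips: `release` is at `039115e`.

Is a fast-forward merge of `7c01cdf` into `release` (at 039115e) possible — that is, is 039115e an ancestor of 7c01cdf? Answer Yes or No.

A fast-forward from 039115e to 7c01cdf is possible iff 039115e is an ancestor of 7c01cdf.
Ancestors of 7c01cdf: {45e250e, 7c01cdf}.
039115e is not among them, so fast-forward is not possible.

No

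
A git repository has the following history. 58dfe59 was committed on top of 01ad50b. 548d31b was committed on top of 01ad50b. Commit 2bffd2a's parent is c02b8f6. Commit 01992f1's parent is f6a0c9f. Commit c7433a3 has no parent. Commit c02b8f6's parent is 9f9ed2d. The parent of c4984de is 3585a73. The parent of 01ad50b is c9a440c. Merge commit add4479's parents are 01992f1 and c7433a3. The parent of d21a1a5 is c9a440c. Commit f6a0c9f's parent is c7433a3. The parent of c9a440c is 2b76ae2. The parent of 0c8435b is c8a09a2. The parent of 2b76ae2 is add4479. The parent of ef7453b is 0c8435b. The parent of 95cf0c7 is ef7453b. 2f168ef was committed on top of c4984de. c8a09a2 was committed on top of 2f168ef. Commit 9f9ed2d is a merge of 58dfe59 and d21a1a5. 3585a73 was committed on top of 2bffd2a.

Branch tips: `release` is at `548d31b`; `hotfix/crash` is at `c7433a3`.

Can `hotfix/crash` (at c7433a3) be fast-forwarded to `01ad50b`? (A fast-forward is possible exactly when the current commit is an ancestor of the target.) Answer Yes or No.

Yes

A fast-forward from c7433a3 to 01ad50b is possible iff c7433a3 is an ancestor of 01ad50b.
Ancestors of 01ad50b: {01992f1, 01ad50b, 2b76ae2, add4479, c7433a3, c9a440c, f6a0c9f}.
c7433a3 is among them, so fast-forward is possible.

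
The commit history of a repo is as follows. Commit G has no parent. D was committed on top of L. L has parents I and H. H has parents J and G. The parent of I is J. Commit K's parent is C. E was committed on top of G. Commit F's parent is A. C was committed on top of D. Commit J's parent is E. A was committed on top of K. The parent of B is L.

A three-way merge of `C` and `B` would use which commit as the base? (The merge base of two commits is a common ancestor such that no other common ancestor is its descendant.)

Ancestors of C: {C, D, E, G, H, I, J, L}.
Ancestors of B: {B, E, G, H, I, J, L}.
Common ancestors: {E, G, H, I, J, L}.
Among these, L is not an ancestor of any other common ancestor — it is the merge base.

L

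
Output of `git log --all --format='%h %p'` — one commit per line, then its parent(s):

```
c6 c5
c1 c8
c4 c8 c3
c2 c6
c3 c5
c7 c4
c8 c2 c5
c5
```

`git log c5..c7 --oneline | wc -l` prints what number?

Reachable from c7: {c2, c3, c4, c5, c6, c7, c8}.
Reachable from c5: {c5}.
In c7's history but not c5's: {c2, c3, c4, c6, c7, c8} — 6 commits.

6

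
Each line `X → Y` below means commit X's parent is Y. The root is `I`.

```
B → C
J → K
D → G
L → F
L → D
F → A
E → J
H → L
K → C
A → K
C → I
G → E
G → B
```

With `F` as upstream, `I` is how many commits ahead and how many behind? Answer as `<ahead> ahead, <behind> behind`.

Reachable from I: {I}.
Reachable from F: {A, C, F, I, K}.
Only in I's history (ahead): {} — 0.
Only in F's history (behind): {A, C, F, K} — 4.

0 ahead, 4 behind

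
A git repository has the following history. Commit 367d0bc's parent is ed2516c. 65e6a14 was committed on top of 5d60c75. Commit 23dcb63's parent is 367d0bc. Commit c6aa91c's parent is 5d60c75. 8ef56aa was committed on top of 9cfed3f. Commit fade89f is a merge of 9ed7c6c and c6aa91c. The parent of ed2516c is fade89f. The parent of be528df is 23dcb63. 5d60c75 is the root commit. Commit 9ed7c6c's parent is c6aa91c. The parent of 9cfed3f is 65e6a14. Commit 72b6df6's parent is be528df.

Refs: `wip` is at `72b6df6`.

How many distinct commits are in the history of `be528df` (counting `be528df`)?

Walking parent pointers from be528df: reachable set = {23dcb63, 367d0bc, 5d60c75, 9ed7c6c, be528df, c6aa91c, ed2516c, fade89f}.
That is 8 commits.

8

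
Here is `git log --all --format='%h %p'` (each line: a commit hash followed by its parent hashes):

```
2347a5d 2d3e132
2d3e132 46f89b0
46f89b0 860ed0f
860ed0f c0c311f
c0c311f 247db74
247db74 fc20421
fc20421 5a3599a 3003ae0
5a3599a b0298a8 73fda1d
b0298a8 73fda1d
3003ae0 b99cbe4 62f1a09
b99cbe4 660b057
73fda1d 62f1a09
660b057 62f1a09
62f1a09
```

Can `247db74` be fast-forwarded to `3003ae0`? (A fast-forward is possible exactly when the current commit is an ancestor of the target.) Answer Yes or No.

No

A fast-forward from 247db74 to 3003ae0 is possible iff 247db74 is an ancestor of 3003ae0.
Ancestors of 3003ae0: {3003ae0, 62f1a09, 660b057, b99cbe4}.
247db74 is not among them, so fast-forward is not possible.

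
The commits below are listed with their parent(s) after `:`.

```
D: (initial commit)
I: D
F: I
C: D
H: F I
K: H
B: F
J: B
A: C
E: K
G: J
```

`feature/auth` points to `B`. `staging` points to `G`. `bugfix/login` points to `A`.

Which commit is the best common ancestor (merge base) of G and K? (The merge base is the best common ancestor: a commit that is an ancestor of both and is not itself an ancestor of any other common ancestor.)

F

Ancestors of G: {B, D, F, G, I, J}.
Ancestors of K: {D, F, H, I, K}.
Common ancestors: {D, F, I}.
Among these, F is not an ancestor of any other common ancestor — it is the merge base.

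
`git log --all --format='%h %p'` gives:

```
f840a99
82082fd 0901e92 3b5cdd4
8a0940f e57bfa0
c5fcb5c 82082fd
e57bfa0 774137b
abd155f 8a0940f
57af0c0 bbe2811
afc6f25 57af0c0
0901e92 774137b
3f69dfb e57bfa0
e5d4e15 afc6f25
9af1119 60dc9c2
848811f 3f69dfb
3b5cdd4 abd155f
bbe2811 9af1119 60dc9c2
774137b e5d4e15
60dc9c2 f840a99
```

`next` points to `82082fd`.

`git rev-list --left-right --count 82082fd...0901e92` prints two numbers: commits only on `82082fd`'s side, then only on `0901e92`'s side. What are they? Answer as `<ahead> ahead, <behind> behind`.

Reachable from 82082fd: {0901e92, 3b5cdd4, 57af0c0, 60dc9c2, 774137b, 82082fd, 8a0940f, 9af1119, abd155f, afc6f25, bbe2811, e57bfa0, e5d4e15, f840a99}.
Reachable from 0901e92: {0901e92, 57af0c0, 60dc9c2, 774137b, 9af1119, afc6f25, bbe2811, e5d4e15, f840a99}.
Only in 82082fd's history (ahead): {3b5cdd4, 82082fd, 8a0940f, abd155f, e57bfa0} — 5.
Only in 0901e92's history (behind): {} — 0.

5 ahead, 0 behind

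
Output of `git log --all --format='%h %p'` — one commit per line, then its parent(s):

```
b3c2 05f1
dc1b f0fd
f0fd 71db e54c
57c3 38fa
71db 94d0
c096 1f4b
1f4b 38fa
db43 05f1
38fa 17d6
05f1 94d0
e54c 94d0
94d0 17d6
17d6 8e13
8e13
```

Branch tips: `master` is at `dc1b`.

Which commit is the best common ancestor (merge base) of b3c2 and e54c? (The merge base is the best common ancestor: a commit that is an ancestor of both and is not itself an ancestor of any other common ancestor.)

94d0

Ancestors of b3c2: {05f1, 17d6, 8e13, 94d0, b3c2}.
Ancestors of e54c: {17d6, 8e13, 94d0, e54c}.
Common ancestors: {17d6, 8e13, 94d0}.
Among these, 94d0 is not an ancestor of any other common ancestor — it is the merge base.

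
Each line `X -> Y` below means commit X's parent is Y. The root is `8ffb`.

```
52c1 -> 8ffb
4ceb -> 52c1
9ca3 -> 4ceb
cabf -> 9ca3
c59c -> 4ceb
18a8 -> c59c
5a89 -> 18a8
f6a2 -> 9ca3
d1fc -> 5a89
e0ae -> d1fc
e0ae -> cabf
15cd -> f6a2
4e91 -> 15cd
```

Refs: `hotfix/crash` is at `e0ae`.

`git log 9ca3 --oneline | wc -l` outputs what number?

4

Walking parent pointers from 9ca3: reachable set = {4ceb, 52c1, 8ffb, 9ca3}.
That is 4 commits.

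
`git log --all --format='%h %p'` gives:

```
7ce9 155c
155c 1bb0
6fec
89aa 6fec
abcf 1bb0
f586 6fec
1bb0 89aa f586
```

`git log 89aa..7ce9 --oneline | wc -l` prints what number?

Reachable from 7ce9: {155c, 1bb0, 6fec, 7ce9, 89aa, f586}.
Reachable from 89aa: {6fec, 89aa}.
In 7ce9's history but not 89aa's: {155c, 1bb0, 7ce9, f586} — 4 commits.

4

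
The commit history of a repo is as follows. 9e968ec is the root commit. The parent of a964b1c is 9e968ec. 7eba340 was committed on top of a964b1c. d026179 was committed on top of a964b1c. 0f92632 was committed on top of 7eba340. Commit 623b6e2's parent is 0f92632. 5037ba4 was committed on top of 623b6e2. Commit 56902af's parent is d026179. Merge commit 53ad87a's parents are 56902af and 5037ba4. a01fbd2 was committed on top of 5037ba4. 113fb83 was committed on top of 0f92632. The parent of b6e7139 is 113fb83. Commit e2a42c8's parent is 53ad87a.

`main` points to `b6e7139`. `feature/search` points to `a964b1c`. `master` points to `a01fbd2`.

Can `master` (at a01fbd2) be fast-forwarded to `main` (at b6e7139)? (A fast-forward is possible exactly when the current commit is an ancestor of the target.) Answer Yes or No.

A fast-forward from a01fbd2 to b6e7139 is possible iff a01fbd2 is an ancestor of b6e7139.
Ancestors of b6e7139: {0f92632, 113fb83, 7eba340, 9e968ec, a964b1c, b6e7139}.
a01fbd2 is not among them, so fast-forward is not possible.

No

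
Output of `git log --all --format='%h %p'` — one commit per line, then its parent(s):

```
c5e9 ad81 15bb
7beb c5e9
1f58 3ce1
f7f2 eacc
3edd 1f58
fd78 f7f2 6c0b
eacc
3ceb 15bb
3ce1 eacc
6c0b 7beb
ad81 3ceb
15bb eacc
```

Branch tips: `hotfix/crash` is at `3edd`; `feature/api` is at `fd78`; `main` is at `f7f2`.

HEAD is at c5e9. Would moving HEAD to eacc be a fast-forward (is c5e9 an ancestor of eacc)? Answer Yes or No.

No

A fast-forward from c5e9 to eacc is possible iff c5e9 is an ancestor of eacc.
Ancestors of eacc: {eacc}.
c5e9 is not among them, so fast-forward is not possible.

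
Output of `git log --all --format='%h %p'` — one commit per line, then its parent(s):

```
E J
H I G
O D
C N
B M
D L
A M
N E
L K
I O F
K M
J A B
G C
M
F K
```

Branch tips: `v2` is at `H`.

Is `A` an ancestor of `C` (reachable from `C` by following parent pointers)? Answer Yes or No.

Ancestors of C (commits reachable by following parents): {A, B, C, E, J, M, N}.
A is in that set, so it is an ancestor of C.

Yes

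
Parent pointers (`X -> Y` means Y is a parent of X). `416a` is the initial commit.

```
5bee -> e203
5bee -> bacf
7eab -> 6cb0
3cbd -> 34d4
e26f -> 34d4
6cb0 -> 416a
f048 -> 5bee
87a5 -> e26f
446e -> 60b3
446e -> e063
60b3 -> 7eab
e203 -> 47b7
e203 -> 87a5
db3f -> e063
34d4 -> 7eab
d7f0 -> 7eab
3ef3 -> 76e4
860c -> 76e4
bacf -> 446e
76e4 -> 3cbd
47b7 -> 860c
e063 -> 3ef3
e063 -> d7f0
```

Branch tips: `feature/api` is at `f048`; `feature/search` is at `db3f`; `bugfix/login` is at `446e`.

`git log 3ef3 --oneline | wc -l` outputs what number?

7

Walking parent pointers from 3ef3: reachable set = {34d4, 3cbd, 3ef3, 416a, 6cb0, 76e4, 7eab}.
That is 7 commits.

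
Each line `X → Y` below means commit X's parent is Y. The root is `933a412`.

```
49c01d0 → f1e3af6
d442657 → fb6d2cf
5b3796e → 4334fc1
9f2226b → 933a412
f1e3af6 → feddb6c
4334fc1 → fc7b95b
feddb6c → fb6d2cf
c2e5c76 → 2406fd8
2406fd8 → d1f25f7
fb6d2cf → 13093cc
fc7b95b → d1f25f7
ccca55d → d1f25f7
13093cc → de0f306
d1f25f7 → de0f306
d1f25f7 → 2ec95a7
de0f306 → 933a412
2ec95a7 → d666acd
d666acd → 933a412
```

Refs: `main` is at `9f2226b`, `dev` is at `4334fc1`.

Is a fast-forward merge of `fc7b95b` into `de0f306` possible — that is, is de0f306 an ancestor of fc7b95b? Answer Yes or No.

Yes

A fast-forward from de0f306 to fc7b95b is possible iff de0f306 is an ancestor of fc7b95b.
Ancestors of fc7b95b: {2ec95a7, 933a412, d1f25f7, d666acd, de0f306, fc7b95b}.
de0f306 is among them, so fast-forward is possible.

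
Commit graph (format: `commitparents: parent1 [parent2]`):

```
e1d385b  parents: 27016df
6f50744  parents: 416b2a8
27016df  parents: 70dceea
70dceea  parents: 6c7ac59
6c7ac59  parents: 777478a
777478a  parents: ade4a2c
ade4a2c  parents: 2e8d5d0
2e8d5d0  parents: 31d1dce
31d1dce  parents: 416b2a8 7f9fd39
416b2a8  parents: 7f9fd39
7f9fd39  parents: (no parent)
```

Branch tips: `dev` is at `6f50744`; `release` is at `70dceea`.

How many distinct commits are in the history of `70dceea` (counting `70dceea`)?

Walking parent pointers from 70dceea: reachable set = {2e8d5d0, 31d1dce, 416b2a8, 6c7ac59, 70dceea, 777478a, 7f9fd39, ade4a2c}.
That is 8 commits.

8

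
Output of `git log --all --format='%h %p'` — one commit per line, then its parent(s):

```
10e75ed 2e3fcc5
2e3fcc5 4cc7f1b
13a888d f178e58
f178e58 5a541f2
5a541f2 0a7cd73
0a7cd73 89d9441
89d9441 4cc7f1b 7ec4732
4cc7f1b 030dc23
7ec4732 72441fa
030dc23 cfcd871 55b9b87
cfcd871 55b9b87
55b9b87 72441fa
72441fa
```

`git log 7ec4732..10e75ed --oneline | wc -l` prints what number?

6

Reachable from 10e75ed: {030dc23, 10e75ed, 2e3fcc5, 4cc7f1b, 55b9b87, 72441fa, cfcd871}.
Reachable from 7ec4732: {72441fa, 7ec4732}.
In 10e75ed's history but not 7ec4732's: {030dc23, 10e75ed, 2e3fcc5, 4cc7f1b, 55b9b87, cfcd871} — 6 commits.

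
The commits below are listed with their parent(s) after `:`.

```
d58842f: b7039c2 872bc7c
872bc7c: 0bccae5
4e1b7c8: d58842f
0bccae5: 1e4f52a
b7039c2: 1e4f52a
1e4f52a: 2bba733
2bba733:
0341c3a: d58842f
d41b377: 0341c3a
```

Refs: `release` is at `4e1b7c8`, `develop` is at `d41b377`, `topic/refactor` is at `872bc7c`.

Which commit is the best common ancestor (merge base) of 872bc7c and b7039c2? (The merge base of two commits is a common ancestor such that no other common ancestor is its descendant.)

1e4f52a

Ancestors of 872bc7c: {0bccae5, 1e4f52a, 2bba733, 872bc7c}.
Ancestors of b7039c2: {1e4f52a, 2bba733, b7039c2}.
Common ancestors: {1e4f52a, 2bba733}.
Among these, 1e4f52a is not an ancestor of any other common ancestor — it is the merge base.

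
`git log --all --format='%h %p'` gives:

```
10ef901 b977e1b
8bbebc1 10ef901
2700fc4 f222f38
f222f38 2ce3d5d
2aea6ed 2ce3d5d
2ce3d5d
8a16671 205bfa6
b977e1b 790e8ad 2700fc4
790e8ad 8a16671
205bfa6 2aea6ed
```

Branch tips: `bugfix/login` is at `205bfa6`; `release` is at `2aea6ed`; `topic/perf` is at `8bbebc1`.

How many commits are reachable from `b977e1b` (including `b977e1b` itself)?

8

Walking parent pointers from b977e1b: reachable set = {205bfa6, 2700fc4, 2aea6ed, 2ce3d5d, 790e8ad, 8a16671, b977e1b, f222f38}.
That is 8 commits.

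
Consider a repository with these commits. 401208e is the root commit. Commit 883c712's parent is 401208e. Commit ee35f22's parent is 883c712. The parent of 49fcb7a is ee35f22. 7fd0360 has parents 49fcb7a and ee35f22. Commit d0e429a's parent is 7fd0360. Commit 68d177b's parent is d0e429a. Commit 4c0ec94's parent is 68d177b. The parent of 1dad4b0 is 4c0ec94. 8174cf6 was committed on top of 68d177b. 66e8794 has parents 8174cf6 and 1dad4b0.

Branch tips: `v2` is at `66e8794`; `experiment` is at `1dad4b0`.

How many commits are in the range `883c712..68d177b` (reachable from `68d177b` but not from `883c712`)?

5

Reachable from 68d177b: {401208e, 49fcb7a, 68d177b, 7fd0360, 883c712, d0e429a, ee35f22}.
Reachable from 883c712: {401208e, 883c712}.
In 68d177b's history but not 883c712's: {49fcb7a, 68d177b, 7fd0360, d0e429a, ee35f22} — 5 commits.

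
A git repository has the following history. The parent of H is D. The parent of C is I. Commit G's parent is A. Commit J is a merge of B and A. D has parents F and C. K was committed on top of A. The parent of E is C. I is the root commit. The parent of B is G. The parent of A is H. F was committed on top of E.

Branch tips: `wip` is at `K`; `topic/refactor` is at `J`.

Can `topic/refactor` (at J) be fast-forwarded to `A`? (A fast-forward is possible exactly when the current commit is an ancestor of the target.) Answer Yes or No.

No

A fast-forward from J to A is possible iff J is an ancestor of A.
Ancestors of A: {A, C, D, E, F, H, I}.
J is not among them, so fast-forward is not possible.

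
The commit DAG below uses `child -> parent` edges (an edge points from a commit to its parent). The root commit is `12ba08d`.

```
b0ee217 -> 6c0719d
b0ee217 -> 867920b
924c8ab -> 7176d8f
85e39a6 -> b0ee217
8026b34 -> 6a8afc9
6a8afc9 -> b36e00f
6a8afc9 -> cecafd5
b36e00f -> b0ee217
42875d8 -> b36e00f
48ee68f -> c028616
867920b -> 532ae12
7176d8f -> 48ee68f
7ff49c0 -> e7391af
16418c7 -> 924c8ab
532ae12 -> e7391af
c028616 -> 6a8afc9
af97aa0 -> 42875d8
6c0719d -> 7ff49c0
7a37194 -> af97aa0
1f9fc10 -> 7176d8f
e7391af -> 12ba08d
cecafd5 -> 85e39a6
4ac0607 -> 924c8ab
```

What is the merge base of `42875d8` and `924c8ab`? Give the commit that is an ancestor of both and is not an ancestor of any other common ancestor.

b36e00f

Ancestors of 42875d8: {12ba08d, 42875d8, 532ae12, 6c0719d, 7ff49c0, 867920b, b0ee217, b36e00f, e7391af}.
Ancestors of 924c8ab: {12ba08d, 48ee68f, 532ae12, 6a8afc9, 6c0719d, 7176d8f, 7ff49c0, 85e39a6, 867920b, 924c8ab, b0ee217, b36e00f, c028616, cecafd5, e7391af}.
Common ancestors: {12ba08d, 532ae12, 6c0719d, 7ff49c0, 867920b, b0ee217, b36e00f, e7391af}.
Among these, b36e00f is not an ancestor of any other common ancestor — it is the merge base.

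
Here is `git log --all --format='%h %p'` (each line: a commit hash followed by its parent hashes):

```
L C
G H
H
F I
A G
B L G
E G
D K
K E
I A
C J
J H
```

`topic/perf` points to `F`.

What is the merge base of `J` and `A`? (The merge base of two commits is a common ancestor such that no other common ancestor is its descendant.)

Ancestors of J: {H, J}.
Ancestors of A: {A, G, H}.
Common ancestors: {H}.
The only common ancestor is H, so it is the merge base.

H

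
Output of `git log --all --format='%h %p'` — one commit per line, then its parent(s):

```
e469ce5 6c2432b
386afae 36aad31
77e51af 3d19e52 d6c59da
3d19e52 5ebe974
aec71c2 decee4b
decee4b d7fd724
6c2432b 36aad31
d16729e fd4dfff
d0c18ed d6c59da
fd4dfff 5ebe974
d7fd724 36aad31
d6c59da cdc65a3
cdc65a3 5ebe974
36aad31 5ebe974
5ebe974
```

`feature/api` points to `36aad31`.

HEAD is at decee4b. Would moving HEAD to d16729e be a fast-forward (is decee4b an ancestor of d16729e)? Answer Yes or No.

No

A fast-forward from decee4b to d16729e is possible iff decee4b is an ancestor of d16729e.
Ancestors of d16729e: {5ebe974, d16729e, fd4dfff}.
decee4b is not among them, so fast-forward is not possible.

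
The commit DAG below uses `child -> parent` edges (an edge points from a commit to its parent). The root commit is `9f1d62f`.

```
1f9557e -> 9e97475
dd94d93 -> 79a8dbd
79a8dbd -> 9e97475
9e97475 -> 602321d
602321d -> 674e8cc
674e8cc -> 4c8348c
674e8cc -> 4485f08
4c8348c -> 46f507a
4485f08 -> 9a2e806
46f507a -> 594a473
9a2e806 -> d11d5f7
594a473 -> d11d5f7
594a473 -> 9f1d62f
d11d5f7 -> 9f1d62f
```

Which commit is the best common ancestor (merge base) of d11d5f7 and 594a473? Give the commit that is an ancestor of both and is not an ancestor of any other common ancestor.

Ancestors of d11d5f7: {9f1d62f, d11d5f7}.
Ancestors of 594a473: {594a473, 9f1d62f, d11d5f7}.
Common ancestors: {9f1d62f, d11d5f7}.
Among these, d11d5f7 is not an ancestor of any other common ancestor — it is the merge base.

d11d5f7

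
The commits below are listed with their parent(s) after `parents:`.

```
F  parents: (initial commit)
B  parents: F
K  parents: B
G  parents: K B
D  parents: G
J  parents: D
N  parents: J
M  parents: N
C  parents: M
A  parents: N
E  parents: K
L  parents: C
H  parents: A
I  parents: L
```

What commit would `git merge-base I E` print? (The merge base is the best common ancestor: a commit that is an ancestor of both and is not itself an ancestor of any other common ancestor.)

Ancestors of I: {B, C, D, F, G, I, J, K, L, M, N}.
Ancestors of E: {B, E, F, K}.
Common ancestors: {B, F, K}.
Among these, K is not an ancestor of any other common ancestor — it is the merge base.

K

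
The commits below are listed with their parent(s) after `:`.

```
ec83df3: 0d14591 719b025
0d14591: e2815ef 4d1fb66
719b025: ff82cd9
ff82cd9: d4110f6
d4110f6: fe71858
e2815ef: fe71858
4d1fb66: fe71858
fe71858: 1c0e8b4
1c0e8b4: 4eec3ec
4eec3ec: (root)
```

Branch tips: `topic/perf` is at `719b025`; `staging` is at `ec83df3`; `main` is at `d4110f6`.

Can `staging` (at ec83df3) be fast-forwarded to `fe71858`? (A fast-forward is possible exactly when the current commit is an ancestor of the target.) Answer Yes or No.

A fast-forward from ec83df3 to fe71858 is possible iff ec83df3 is an ancestor of fe71858.
Ancestors of fe71858: {1c0e8b4, 4eec3ec, fe71858}.
ec83df3 is not among them, so fast-forward is not possible.

No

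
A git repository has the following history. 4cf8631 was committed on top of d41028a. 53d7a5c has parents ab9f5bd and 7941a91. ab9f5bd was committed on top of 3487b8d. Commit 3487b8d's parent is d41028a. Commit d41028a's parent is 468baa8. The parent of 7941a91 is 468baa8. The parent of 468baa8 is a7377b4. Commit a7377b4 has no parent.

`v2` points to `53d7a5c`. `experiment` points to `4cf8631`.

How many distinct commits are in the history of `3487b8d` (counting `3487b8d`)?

Walking parent pointers from 3487b8d: reachable set = {3487b8d, 468baa8, a7377b4, d41028a}.
That is 4 commits.

4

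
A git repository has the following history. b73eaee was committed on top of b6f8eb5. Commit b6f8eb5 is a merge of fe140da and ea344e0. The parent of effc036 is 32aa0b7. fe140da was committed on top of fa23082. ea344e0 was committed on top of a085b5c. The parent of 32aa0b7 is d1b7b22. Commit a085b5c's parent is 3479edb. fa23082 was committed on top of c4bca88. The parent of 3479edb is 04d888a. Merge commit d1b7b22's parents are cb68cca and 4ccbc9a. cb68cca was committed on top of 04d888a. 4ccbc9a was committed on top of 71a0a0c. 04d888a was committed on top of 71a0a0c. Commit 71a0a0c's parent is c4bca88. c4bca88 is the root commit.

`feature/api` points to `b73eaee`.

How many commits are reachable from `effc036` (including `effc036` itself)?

Walking parent pointers from effc036: reachable set = {04d888a, 32aa0b7, 4ccbc9a, 71a0a0c, c4bca88, cb68cca, d1b7b22, effc036}.
That is 8 commits.

8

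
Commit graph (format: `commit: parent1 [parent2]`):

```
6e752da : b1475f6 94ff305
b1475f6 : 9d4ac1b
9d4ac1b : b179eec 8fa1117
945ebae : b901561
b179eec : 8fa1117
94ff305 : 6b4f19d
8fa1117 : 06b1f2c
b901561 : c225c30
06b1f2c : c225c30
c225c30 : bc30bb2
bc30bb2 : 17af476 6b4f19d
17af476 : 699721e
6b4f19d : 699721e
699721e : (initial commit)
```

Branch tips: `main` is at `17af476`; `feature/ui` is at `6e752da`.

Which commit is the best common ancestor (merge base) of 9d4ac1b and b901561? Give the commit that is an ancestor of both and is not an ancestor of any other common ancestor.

c225c30

Ancestors of 9d4ac1b: {06b1f2c, 17af476, 699721e, 6b4f19d, 8fa1117, 9d4ac1b, b179eec, bc30bb2, c225c30}.
Ancestors of b901561: {17af476, 699721e, 6b4f19d, b901561, bc30bb2, c225c30}.
Common ancestors: {17af476, 699721e, 6b4f19d, bc30bb2, c225c30}.
Among these, c225c30 is not an ancestor of any other common ancestor — it is the merge base.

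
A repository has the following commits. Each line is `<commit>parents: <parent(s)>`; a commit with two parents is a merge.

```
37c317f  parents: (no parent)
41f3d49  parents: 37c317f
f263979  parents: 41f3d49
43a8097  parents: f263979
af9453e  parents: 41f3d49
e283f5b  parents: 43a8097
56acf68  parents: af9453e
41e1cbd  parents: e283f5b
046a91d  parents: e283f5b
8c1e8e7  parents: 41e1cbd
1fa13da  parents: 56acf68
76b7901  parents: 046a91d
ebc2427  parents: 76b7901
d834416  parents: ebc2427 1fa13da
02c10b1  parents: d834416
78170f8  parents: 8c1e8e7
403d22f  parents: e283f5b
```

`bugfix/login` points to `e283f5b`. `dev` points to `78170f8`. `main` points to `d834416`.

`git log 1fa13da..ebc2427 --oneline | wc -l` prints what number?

Reachable from ebc2427: {046a91d, 37c317f, 41f3d49, 43a8097, 76b7901, e283f5b, ebc2427, f263979}.
Reachable from 1fa13da: {1fa13da, 37c317f, 41f3d49, 56acf68, af9453e}.
In ebc2427's history but not 1fa13da's: {046a91d, 43a8097, 76b7901, e283f5b, ebc2427, f263979} — 6 commits.

6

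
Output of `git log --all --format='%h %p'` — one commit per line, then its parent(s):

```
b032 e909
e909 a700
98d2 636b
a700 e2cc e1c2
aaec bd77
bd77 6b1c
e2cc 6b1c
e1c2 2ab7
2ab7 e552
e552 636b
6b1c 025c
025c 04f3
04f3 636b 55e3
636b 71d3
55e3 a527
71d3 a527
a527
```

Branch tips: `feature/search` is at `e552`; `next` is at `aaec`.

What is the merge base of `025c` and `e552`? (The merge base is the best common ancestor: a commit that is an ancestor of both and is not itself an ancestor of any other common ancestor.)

636b

Ancestors of 025c: {025c, 04f3, 55e3, 636b, 71d3, a527}.
Ancestors of e552: {636b, 71d3, a527, e552}.
Common ancestors: {636b, 71d3, a527}.
Among these, 636b is not an ancestor of any other common ancestor — it is the merge base.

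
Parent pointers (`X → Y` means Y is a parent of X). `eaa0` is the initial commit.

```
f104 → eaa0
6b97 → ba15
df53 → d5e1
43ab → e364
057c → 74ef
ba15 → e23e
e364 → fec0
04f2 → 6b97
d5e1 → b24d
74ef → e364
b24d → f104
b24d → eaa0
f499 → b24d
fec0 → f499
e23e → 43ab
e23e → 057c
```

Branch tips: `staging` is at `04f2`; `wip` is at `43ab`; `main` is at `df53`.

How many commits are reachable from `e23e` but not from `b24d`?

7

Reachable from e23e: {057c, 43ab, 74ef, b24d, e23e, e364, eaa0, f104, f499, fec0}.
Reachable from b24d: {b24d, eaa0, f104}.
In e23e's history but not b24d's: {057c, 43ab, 74ef, e23e, e364, f499, fec0} — 7 commits.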